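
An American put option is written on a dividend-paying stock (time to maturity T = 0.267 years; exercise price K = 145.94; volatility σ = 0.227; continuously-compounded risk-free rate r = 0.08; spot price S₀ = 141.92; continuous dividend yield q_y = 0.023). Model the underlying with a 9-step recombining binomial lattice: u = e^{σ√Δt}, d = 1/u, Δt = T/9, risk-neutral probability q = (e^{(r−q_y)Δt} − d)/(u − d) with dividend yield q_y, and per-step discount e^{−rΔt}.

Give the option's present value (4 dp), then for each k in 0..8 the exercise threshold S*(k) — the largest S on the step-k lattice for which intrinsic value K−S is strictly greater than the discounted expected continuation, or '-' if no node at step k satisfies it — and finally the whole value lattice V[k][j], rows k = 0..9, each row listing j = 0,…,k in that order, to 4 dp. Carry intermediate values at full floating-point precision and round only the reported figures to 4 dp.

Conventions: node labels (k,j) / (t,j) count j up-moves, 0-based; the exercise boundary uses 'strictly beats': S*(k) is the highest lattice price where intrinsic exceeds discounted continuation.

Δt=0.02967  u=1.03987  d=0.96166  q=0.51186  discount=0.99763
step 9 (expiry): payoffs max(K−S,0) = 46.1192 38.0002 29.2208 19.7274 9.4618 0.0000 0.0000 0.0000 0.0000 0.0000
step 8: (k=8,j=0): S=103.8010, K−S=42.1390, hold=41.8639 ⇒ V=42.1390 exercise | (k=8,j=1): S=112.2437, K−S=33.6963, hold=33.4269 ⇒ V=33.6963 exercise | (k=8,j=2): S=121.3731, K−S=24.5669, hold=24.3037 ⇒ V=24.5669 exercise | (k=8,j=3): S=131.2451, K−S=14.6949, hold=14.4385 ⇒ V=14.6949 exercise | (k=8,j=4): S=141.9200, K−S=4.0200, hold=4.6077 ⇒ V=4.6077 continue | (k=8,j=5): S=153.4632, K−S=0.0000, hold=0.0000 ⇒ V=0.0000 continue | (k=8,j=6): S=165.9452, K−S=0.0000, hold=0.0000 ⇒ V=0.0000 continue | (k=8,j=7): S=179.4425, K−S=0.0000, hold=0.0000 ⇒ V=0.0000 continue | (k=8,j=8): S=194.0375, K−S=0.0000, hold=0.0000 ⇒ V=0.0000 continue  boundary S*=131.2451
step 7: (k=7,j=0): S=107.9398, K−S=38.0002, hold=37.7278 ⇒ V=38.0002 exercise | (k=7,j=1): S=116.7192, K−S=29.2208, hold=28.9545 ⇒ V=29.2208 exercise | (k=7,j=2): S=126.2126, K−S=19.7274, hold=19.4675 ⇒ V=19.7274 exercise | (k=7,j=3): S=136.4782, K−S=9.4618, hold=9.5090 ⇒ V=9.5090 continue | (k=7,j=4): S=147.5788, K−S=0.0000, hold=2.2438 ⇒ V=2.2438 continue | (k=7,j=5): S=159.5822, K−S=0.0000, hold=0.0000 ⇒ V=0.0000 continue | (k=7,j=6): S=172.5619, K−S=0.0000, hold=0.0000 ⇒ V=0.0000 continue | (k=7,j=7): S=186.5974, K−S=0.0000, hold=0.0000 ⇒ V=0.0000 continue  boundary S*=126.2126
step 6: (k=6,j=0): S=112.2437, K−S=33.6963, hold=33.4269 ⇒ V=33.6963 exercise | (k=6,j=1): S=121.3731, K−S=24.5669, hold=24.3037 ⇒ V=24.5669 exercise | (k=6,j=2): S=131.2451, K−S=14.6949, hold=14.4626 ⇒ V=14.6949 exercise | (k=6,j=3): S=141.9200, K−S=4.0200, hold=5.7765 ⇒ V=5.7765 continue | (k=6,j=4): S=153.4632, K−S=0.0000, hold=1.0927 ⇒ V=1.0927 continue | (k=6,j=5): S=165.9452, K−S=0.0000, hold=0.0000 ⇒ V=0.0000 continue | (k=6,j=6): S=179.4425, K−S=0.0000, hold=0.0000 ⇒ V=0.0000 continue  boundary S*=131.2451
step 5: (k=5,j=0): S=116.7192, K−S=29.2208, hold=28.9545 ⇒ V=29.2208 exercise | (k=5,j=1): S=126.2126, K−S=19.7274, hold=19.4675 ⇒ V=19.7274 exercise | (k=5,j=2): S=136.4782, K−S=9.4618, hold=10.1059 ⇒ V=10.1059 continue | (k=5,j=3): S=147.5788, K−S=0.0000, hold=3.3710 ⇒ V=3.3710 continue | (k=5,j=4): S=159.5822, K−S=0.0000, hold=0.5321 ⇒ V=0.5321 continue | (k=5,j=5): S=172.5619, K−S=0.0000, hold=0.0000 ⇒ V=0.0000 continue  boundary S*=126.2126
step 4: (k=4,j=0): S=121.3731, K−S=24.5669, hold=24.3037 ⇒ V=24.5669 exercise | (k=4,j=1): S=131.2451, K−S=14.6949, hold=14.7674 ⇒ V=14.7674 continue | (k=4,j=2): S=141.9200, K−S=4.0200, hold=6.6428 ⇒ V=6.6428 continue | (k=4,j=3): S=153.4632, K−S=0.0000, hold=1.9133 ⇒ V=1.9133 continue | (k=4,j=4): S=165.9452, K−S=0.0000, hold=0.2591 ⇒ V=0.2591 continue  boundary S*=121.3731
step 3: (k=3,j=0): S=126.2126, K−S=19.7274, hold=19.5045 ⇒ V=19.7274 exercise | (k=3,j=1): S=136.4782, K−S=9.4618, hold=10.5835 ⇒ V=10.5835 continue | (k=3,j=2): S=147.5788, K−S=0.0000, hold=4.2119 ⇒ V=4.2119 continue | (k=3,j=3): S=159.5822, K−S=0.0000, hold=1.0641 ⇒ V=1.0641 continue  boundary S*=126.2126
step 2: (k=2,j=0): S=131.2451, K−S=14.6949, hold=15.0113 ⇒ V=15.0113 continue | (k=2,j=1): S=141.9200, K−S=4.0200, hold=7.3048 ⇒ V=7.3048 continue | (k=2,j=2): S=153.4632, K−S=0.0000, hold=2.5945 ⇒ V=2.5945 continue  boundary S*=-
step 1: (k=1,j=0): S=136.4782, K−S=9.4618, hold=11.0404 ⇒ V=11.0404 continue | (k=1,j=1): S=147.5788, K−S=0.0000, hold=4.8822 ⇒ V=4.8822 continue  boundary S*=-
step 0: (k=0,j=0): S=141.9200, K−S=4.0200, hold=7.8695 ⇒ V=7.8695 continue  boundary S*=-

price = 7.8695
boundary = - - - 126.2126 121.3731 126.2126 131.2451 126.2126 131.2451
tree:
7.8695
11.0404 4.8822
15.0113 7.3048 2.5945
19.7274 10.5835 4.2119 1.0641
24.5669 14.7674 6.6428 1.9133 0.2591
29.2208 19.7274 10.1059 3.3710 0.5321 0.0000
33.6963 24.5669 14.6949 5.7765 1.0927 0.0000 0.0000
38.0002 29.2208 19.7274 9.5090 2.2438 0.0000 0.0000 0.0000
42.1390 33.6963 24.5669 14.6949 4.6077 0.0000 0.0000 0.0000 0.0000
46.1192 38.0002 29.2208 19.7274 9.4618 0.0000 0.0000 0.0000 0.0000 0.0000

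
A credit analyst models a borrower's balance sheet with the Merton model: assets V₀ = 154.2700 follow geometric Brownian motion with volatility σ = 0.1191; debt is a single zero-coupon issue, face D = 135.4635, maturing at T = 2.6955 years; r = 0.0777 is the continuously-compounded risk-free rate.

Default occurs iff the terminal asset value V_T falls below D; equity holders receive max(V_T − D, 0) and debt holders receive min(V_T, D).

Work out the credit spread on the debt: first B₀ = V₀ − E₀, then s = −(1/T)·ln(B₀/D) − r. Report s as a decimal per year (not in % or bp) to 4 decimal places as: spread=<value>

spread=0.0014

Equity is a call on the firm's assets struck at D = 135.4635:
d₁ = [ln(V₀/D) + (r + σ²/2)T] / (σ√T)
   = [ln(154.2700/135.4635) + (0.0777 + 0.5·0.1191²)·2.6955] / (0.1191·√2.6955)
   = [0.130002 + 0.228558] / 0.195538 = 1.833709
d₂ = d₁ − σ√T = 1.833709 − 0.195538 = 1.638171
N(d₁) = 0.966651,  N(d₂) = 0.949307,  e^(−rT) = 0.811038
E₀ = V₀·N(d₁) − D·e^(−rT)·N(d₂)
   = 154.2700·0.966651 − 135.4635·0.811038·0.949307 = 44.828705
B₀ = V₀ − E₀ = 154.2700 − 44.828705 = 109.441295
spread = −(1/T)·ln(B₀/D) − r = −(1/2.6955)·ln(109.441295/135.4635) − 0.0777 = 0.00143706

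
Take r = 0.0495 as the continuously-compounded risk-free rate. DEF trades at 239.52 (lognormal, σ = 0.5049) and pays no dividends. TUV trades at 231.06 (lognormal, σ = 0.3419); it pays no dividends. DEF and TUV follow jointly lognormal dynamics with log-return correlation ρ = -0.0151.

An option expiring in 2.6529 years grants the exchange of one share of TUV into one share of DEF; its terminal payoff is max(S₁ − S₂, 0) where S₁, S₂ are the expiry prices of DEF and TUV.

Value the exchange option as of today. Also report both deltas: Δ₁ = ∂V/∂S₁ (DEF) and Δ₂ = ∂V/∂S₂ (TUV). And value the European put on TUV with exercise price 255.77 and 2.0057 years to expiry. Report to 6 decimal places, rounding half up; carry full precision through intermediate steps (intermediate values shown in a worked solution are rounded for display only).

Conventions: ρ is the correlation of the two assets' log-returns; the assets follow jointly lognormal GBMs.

σ_eff = √(σ₁² + σ₂² − 2ρσ₁σ₂) = √(0.5049² + 0.3419² − 2·-0.0151·0.5049·0.3419) = 0.614030
d₁ = (ln(S₁/S₂) + (q₂ − q₁ + σ_eff²/2)T) / (σ_eff√T) = (ln(239.52/231.06) + (0.0 − 0.0 + 0.188516)·2.6529) / 1.000115 = 0.536013
d₂ = d₁ − σ_eff√T = 0.536013 − 1.000115 = -0.464102
N(d₁) = 0.704025,  N(d₂) = 0.321287
V = S₁·e^{−q₁T}·N(d₁) − S₂·e^{−q₂T}·N(d₂) = 168.628120 − 74.236628 = 94.391492
Δ₁ = e^{−q₁T}·N(d₁) = 0.704025;  Δ₂ = −e^{−q₂T}·N(d₂) = -0.321287
[vanilla: TUV put K=255.77]
σ√T = 0.3419·√2.0057 = 0.484208
d₁ = (ln(S/K) + (r+σ²/2)T) / (σ√T) = (ln(231.06/255.77) + (0.0495+0.3419²/2)·2.0057) / 0.484208 = (-0.101601 + 0.216511) / 0.484208 = 0.237315
d₂ = d₁ − σ√T = 0.237315 − 0.484208 = -0.246893
e^{−rT} = 0.905487
N(−d₁) = 0.406206,  N(−d₂) = 0.597505
price = K·e^{−rT}·N(−d₂) − S·N(−d₁) = 138.379959 − 93.858031 = 44.521927

exchange price = 94.391492
Δ1 = 0.704025
Δ2 = -0.321287
price(TUV put K=255.77) = 44.521927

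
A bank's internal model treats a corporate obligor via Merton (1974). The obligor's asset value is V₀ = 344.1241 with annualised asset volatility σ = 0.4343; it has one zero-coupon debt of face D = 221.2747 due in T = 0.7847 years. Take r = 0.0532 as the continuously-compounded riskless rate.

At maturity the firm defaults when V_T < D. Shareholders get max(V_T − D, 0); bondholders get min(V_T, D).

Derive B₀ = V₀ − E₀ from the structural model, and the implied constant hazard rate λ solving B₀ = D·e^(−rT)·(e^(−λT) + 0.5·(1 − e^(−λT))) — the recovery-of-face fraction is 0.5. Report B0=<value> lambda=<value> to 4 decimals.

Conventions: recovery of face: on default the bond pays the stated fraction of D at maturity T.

Equity is a call on the firm's assets struck at D = 221.2747:
d₁ = [ln(V₀/D) + (r + σ²/2)T] / (σ√T)
   = [ln(344.1241/221.2747) + (0.0532 + 0.5·0.4343²)·0.7847] / (0.4343·√0.7847)
   = [0.441597 + 0.115750] / 0.384717 = 1.448719
d₂ = d₁ − σ√T = 1.448719 − 0.384717 = 1.064002
N(d₁) = 0.926292,  N(d₂) = 0.856336,  e^(−rT) = 0.959113
E₀ = V₀·N(d₁) − D·e^(−rT)·N(d₂)
   = 344.1241·0.926292 − 221.2747·0.959113·0.856336 = 137.021318
B₀ = V₀ − E₀ = 344.1241 − 137.021318 = 207.102782
e^(−λT) = (B₀·e^(rT)/D − 0.5)/(1 − 0.5) = (207.1028·1.042630/221.2747 − 0.5)/0.5 = 0.95170547
λ = −ln(0.95170547)/0.7847 = 0.063081

B0=207.1028 lambda=0.0631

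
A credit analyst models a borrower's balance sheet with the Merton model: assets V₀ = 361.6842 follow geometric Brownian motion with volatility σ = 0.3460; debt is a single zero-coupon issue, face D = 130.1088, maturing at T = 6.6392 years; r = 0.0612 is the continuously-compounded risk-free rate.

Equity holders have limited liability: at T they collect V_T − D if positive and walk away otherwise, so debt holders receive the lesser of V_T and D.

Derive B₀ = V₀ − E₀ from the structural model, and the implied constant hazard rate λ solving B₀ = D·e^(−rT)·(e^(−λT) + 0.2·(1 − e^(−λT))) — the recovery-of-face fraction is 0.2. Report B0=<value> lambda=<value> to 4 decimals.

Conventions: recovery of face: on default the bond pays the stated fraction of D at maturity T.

Apply the equity-as-call identities (strike 130.1088, horizon 6.6392 years):
d₁ = [ln(V₀/D) + (r + σ²/2)T] / (σ√T)
   = [ln(361.6842/130.1088) + (0.0612 + 0.5·0.3460²)·6.6392] / (0.3460·√6.6392)
   = [1.022400 + 0.803728] / 0.891526 = 2.048318
d₂ = d₁ − σ√T = 2.048318 − 0.891526 = 1.156792
N(d₁) = 0.979736,  N(d₂) = 0.876321,  e^(−rT) = 0.666098
E₀ = V₀·N(d₁) − D·e^(−rT)·N(d₂)
   = 361.6842·0.979736 − 130.1088·0.666098·0.876321 = 278.408346
B₀ = V₀ − E₀ = 361.6842 − 278.408346 = 83.275854
e^(−λT) = (B₀·e^(rT)/D − 0.2)/(1 − 0.2) = (83.2759·1.501281/130.1088 − 0.2)/0.8 = 0.95111556
λ = −ln(0.95111556)/6.6392 = 0.007549

B0=83.2759 lambda=0.0075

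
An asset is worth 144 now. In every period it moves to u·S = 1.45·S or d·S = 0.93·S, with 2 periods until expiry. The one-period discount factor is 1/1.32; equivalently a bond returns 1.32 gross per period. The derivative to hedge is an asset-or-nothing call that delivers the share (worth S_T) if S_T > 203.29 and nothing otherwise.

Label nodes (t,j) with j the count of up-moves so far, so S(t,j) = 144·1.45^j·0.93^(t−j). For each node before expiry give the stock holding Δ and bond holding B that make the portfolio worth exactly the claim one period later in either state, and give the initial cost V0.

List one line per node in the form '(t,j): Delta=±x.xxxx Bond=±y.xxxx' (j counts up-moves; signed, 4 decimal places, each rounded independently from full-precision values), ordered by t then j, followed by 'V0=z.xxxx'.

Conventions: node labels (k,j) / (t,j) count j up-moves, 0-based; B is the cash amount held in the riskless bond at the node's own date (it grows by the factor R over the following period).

(0,0): Delta=2.2973 Bond=-233.0728
(1,0): Delta=0.0000 Bond=0.0000
(1,1): Delta=2.7885 Bond=-410.2080
V0=97.7402

Risk-neutral probability p* = (R−d)/(u−d) = (1.32−0.93)/(1.45−0.93) = 0.7500.
Payoffs at expiry: V(2,0)=0.0000, V(2,1)=0.0000, V(2,2)=302.7600
Node (1,0) S=133.9200: V=(p*·0.0000+(1−p*)·0.0000)/1.32=0.0000; Δ=(0.0000−0.0000)/(194.1840−124.5456)=0.0000; B=V−Δ·S=0.0000
Node (1,1) S=208.8000: V=(p*·302.7600+(1−p*)·0.0000)/1.32=172.0227; Δ=(302.7600−0.0000)/(302.7600−194.1840)=2.7885; B=V−Δ·S=-410.2080
Node (0,0) S=144.0000: V=(p*·172.0227+(1−p*)·0.0000)/1.32=97.7402; Δ=(172.0227−0.0000)/(208.8000−133.9200)=2.2973; B=V−Δ·S=-233.0728
Sanity check at the root: Δ(0,0)·S0 + B(0,0) reproduces V0 = 97.7402.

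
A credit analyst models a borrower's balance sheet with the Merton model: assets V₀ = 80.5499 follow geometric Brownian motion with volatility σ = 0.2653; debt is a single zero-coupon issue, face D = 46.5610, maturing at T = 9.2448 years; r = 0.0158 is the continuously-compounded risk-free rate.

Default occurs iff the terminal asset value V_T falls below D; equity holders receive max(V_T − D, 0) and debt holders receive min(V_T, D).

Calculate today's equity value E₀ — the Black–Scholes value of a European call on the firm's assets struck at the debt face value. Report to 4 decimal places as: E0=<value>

E0=45.0346

Equity is a call on the firm's assets struck at D = 46.5610:
d₁ = [ln(V₀/D) + (r + σ²/2)T] / (σ√T)
   = [ln(80.5499/46.5610) + (0.0158 + 0.5·0.2653²)·9.2448] / (0.2653·√9.2448)
   = [0.548114 + 0.471411] / 0.806652 = 1.263897
d₂ = d₁ − σ√T = 1.263897 − 0.806652 = 0.457246
N(d₁) = 0.896867,  N(d₂) = 0.676253,  e^(−rT) = 0.864099
E₀ = V₀·N(d₁) − D·e^(−rT)·N(d₂)
   = 80.5499·0.896867 − 46.5610·0.864099·0.676253 = 45.034619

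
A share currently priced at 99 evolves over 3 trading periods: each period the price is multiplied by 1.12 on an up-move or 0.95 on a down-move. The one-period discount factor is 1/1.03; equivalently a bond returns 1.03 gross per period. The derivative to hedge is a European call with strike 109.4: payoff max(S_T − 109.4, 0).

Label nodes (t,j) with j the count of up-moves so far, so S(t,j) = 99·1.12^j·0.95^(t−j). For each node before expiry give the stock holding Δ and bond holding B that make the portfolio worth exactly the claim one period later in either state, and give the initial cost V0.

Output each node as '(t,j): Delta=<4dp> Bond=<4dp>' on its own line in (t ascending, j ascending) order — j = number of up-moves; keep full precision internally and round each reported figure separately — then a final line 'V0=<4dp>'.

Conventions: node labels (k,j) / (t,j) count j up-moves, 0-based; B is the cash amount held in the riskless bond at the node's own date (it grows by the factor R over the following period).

(0,0): Delta=0.5012 Bond=-44.0250
(1,0): Delta=0.2451 Bond=-21.2590
(1,1): Delta=0.7456 Bond=-72.4434
(2,0): Delta=0.0000 Bond=0.0000
(2,1): Delta=0.4789 Bond=-46.5306
(2,2): Delta=1.0000 Bond=-106.2136
V0=5.5918

Under the risk-neutral measure, an up-move has probability p* = (R−d)/(u−d) = 0.4706 and values discount at R = 1.03.
Terminal payoffs: V(3,0)=0.0000, V(3,1)=0.0000, V(3,2)=8.5763, V(3,3)=29.6879
  t=2,j=0: stock 89.3475 → up 100.0692 (V=0.0000), down 84.8801 (V=0.0000). Price 0.0000; hedge Δ=0.0000, bond B=0.0000.
  t=2,j=1: stock 105.3360 → up 117.9763 (V=8.5763), down 100.0692 (V=0.0000). Price 3.9184; hedge Δ=0.4789, bond B=-46.5306.
  t=2,j=2: stock 124.1856 → up 139.0879 (V=29.6879), down 117.9763 (V=8.5763). Price 17.9720; hedge Δ=1.0000, bond B=-106.2136.
  t=1,j=0: stock 94.0500 → up 105.3360 (V=3.9184), down 89.3475 (V=0.0000). Price 1.7902; hedge Δ=0.2451, bond B=-21.2590.
  t=1,j=1: stock 110.8800 → up 124.1856 (V=17.9720), down 105.3360 (V=3.9184). Price 10.2251; hedge Δ=0.7456, bond B=-72.4434.
  t=0,j=0: stock 99.0000 → up 110.8800 (V=10.2251), down 94.0500 (V=1.7902). Price 5.5918; hedge Δ=0.5012, bond B=-44.0250.
Verification: the root portfolio costs Δ(0,0)·S0 + B(0,0) = 5.5918, matching V0.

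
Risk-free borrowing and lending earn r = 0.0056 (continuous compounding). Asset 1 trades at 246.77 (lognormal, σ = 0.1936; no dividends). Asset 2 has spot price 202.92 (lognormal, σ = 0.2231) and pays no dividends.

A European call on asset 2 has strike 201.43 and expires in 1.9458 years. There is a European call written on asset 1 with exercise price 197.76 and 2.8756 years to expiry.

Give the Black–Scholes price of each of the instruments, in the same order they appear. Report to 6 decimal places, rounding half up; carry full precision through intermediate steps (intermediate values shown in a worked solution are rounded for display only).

price(asset 2 call K=201.43) = 26.743784
price(asset 1 call K=197.76) = 61.970644

[asset 2 call K=201.43]
σ√T = 0.2231·√1.9458 = 0.311207
d₁ = (ln(S/K) + (r+σ²/2)T) / (σ√T) = (ln(202.92/201.43) + (0.0056+0.2231²/2)·1.9458) / 0.311207 = (0.007370 + 0.059321) / 0.311207 = 0.214299
d₂ = d₁ − σ√T = 0.214299 − 0.311207 = -0.096908
e^{−rT} = 0.989163
N(d₁) = 0.584843,  N(d₂) = 0.461400
price = S·N(d₁) − K·e^{−rT}·N(d₂) = 118.676318 − 91.932534 = 26.743784
[asset 1 call K=197.76]
σ√T = 0.1936·√2.8756 = 0.328299
d₁ = (ln(S/K) + (r+σ²/2)T) / (σ√T) = (ln(246.77/197.76) + (0.0056+0.1936²/2)·2.8756) / 0.328299 = (0.221403 + 0.069993) / 0.328299 = 0.887593
d₂ = d₁ − σ√T = 0.887593 − 0.328299 = 0.559294
e^{−rT} = 0.984026
N(d₁) = 0.812620,  N(d₂) = 0.712020
price = S·N(d₁) − K·e^{−rT}·N(d₂) = 200.530297 − 138.559653 = 61.970644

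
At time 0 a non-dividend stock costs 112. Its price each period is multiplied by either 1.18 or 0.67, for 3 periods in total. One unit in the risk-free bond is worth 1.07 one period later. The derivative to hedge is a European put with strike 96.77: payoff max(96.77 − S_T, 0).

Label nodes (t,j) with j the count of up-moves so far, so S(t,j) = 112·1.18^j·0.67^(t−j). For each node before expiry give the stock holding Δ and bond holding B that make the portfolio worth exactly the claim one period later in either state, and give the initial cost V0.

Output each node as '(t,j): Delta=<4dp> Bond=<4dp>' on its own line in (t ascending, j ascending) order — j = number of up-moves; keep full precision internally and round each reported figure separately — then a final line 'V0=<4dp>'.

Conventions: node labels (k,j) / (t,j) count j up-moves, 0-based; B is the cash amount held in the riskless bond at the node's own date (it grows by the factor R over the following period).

(0,0): Delta=-0.2120 Bond=27.6012
(1,0): Delta=-0.8522 Bond=77.5788
(1,1): Delta=-0.1120 Bond=16.3208
(2,0): Delta=-1.0000 Bond=90.4393
(2,1): Delta=-0.8291 Bond=80.9661
(2,2): Delta=0.0000 Bond=0.0000
V0=3.8623

No-arbitrage ⇒ martingale measure with p* = (R−d)/(u−d) = 0.7843.
Expiry values: V(3,0)=63.0845, V(3,1)=37.4434, V(3,2)=0.0000, V(3,3)=0.0000
Node (2,0) S=50.2768: V=(p*·37.4434+(1−p*)·63.0845)/1.07=40.1625; Δ=(37.4434−63.0845)/(59.3266−33.6855)=-1.0000; B=V−Δ·S=90.4393
Node (2,1) S=88.5472: V=(p*·0.0000+(1−p*)·37.4434)/1.07=7.5477; Δ=(0.0000−37.4434)/(104.4857−59.3266)=-0.8291; B=V−Δ·S=80.9661
Node (2,2) S=155.9488: V=(p*·0.0000+(1−p*)·0.0000)/1.07=0.0000; Δ=(0.0000−0.0000)/(184.0196−104.4857)=0.0000; B=V−Δ·S=0.0000
Node (1,0) S=75.0400: V=(p*·7.5477+(1−p*)·40.1625)/1.07=13.6283; Δ=(7.5477−40.1625)/(88.5472−50.2768)=-0.8522; B=V−Δ·S=77.5788
Node (1,1) S=132.1600: V=(p*·0.0000+(1−p*)·7.5477)/1.07=1.5214; Δ=(0.0000−7.5477)/(155.9488−88.5472)=-0.1120; B=V−Δ·S=16.3208
Node (0,0) S=112.0000: V=(p*·1.5214+(1−p*)·13.6283)/1.07=3.8623; Δ=(1.5214−13.6283)/(132.1600−75.0400)=-0.2120; B=V−Δ·S=27.6012
Verification: the root portfolio costs Δ(0,0)·S0 + B(0,0) = 3.8623, matching V0.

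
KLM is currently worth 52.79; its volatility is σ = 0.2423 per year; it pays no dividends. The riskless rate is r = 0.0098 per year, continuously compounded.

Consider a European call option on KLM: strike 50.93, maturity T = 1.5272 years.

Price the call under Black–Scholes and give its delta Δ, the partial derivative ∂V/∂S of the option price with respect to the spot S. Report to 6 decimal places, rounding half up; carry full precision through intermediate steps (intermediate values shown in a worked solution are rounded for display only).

price = 7.522645
Δ = 0.625323

σ√T = 0.2423·√1.5272 = 0.299434
d₁ = (ln(S/K) + (r+σ²/2)T) / (σ√T) = (ln(52.79/50.93) + (0.0098+0.2423²/2)·1.5272) / 0.299434 = (0.035870 + 0.059797) / 0.299434 = 0.319491
d₂ = d₁ − σ√T = 0.319491 − 0.299434 = 0.020057
e^{−rT} = 0.985145
N(d₁) = 0.625323,  N(d₂) = 0.508001
Call price V = S·N(d₁) − K·e^{−rT}·N(d₂) = 33.010801 − 25.488157 = 7.522645
Δ = N(d₁) = 0.625323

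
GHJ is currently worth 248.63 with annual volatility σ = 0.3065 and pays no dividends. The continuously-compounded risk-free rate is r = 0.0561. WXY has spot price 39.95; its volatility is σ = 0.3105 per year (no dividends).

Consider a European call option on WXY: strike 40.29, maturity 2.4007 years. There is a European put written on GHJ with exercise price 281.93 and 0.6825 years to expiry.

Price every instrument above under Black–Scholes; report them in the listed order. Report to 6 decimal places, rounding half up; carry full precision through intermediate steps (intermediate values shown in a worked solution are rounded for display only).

[WXY call K=40.29]
σ√T = 0.3105·√2.4007 = 0.481095
d₁ = (ln(S/K) + (r+σ²/2)T) / (σ√T) = (ln(39.95/40.29) + (0.0561+0.3105²/2)·2.4007) / 0.481095 = (-0.008475 + 0.250405) / 0.481095 = 0.502875
d₂ = d₁ − σ√T = 0.502875 − 0.481095 = 0.021781
e^{−rT} = 0.873996
N(d₁) = 0.692474,  N(d₂) = 0.508689
price = S·N(d₁) − K·e^{−rT}·N(d₂) = 27.664339 − 17.912606 = 9.751733
[GHJ put K=281.93]
σ√T = 0.3065·√0.6825 = 0.253211
d₁ = (ln(S/K) + (r+σ²/2)T) / (σ√T) = (ln(248.63/281.93) + (0.0561+0.3065²/2)·0.6825) / 0.253211 = (-0.125693 + 0.070346) / 0.253211 = -0.218581
d₂ = d₁ − σ√T = -0.218581 − 0.253211 = -0.471791
e^{−rT} = 0.962435
N(−d₁) = 0.586512,  N(−d₂) = 0.681462
price = K·e^{−rT}·N(−d₂) − S·N(−d₁) = 184.907535 − 145.824386 = 39.083149

price(WXY call K=40.29) = 9.751733
price(GHJ put K=281.93) = 39.083149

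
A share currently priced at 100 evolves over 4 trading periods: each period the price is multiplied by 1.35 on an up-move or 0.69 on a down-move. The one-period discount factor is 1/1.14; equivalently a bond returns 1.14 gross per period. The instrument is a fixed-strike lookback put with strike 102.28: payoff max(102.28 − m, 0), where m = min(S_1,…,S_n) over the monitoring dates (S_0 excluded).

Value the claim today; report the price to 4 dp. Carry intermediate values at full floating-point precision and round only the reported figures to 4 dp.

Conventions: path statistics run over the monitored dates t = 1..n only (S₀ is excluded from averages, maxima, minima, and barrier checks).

price = 11.6117

No-arbitrage gives p* = (R−d)/(u−d) = 0.6818: enumerate every path, weight its payoff by its p*-probability, and discount by R^4.
Enumerate all 2^4 = 16 price paths (U = up ×1.35, D = down ×0.69); each path with k up-moves has probability p*^k·(1−p*)^(4−k).
DDDD: m=22.6671, payoff=79.6129, prob=0.010249
UDDD: m=44.3487, payoff=57.9313, prob=0.021963
DUDD: m=44.3487, payoff=57.9313, prob=0.021963
UUDD: m=86.7692, payoff=15.5108, prob=0.047064
DDUD: m=44.3487, payoff=57.9313, prob=0.021963
UDUD: m=86.7692, payoff=15.5108, prob=0.047064
DUUD: m=69.0000, payoff=33.2800, prob=0.047064
UUUD: m=135.0000, payoff=0.0000, prob=0.100851
DDDU: m=32.8509, payoff=69.4291, prob=0.021963
UDDU: m=64.2735, payoff=38.0065, prob=0.047064
DUDU: m=64.2735, payoff=38.0065, prob=0.047064
UUDU: m=125.7525, payoff=0.0000, prob=0.100851
DDUU: m=47.6100, payoff=54.6700, prob=0.047064
UDUU: m=93.1500, payoff=9.1300, prob=0.100851
DUUU: m=69.0000, payoff=33.2800, prob=0.100851
UUUU: m=135.0000, payoff=0.0000, prob=0.216110
Price = Σ prob·payoff / R^4 = 19.611765 / 1.688960 = 11.6117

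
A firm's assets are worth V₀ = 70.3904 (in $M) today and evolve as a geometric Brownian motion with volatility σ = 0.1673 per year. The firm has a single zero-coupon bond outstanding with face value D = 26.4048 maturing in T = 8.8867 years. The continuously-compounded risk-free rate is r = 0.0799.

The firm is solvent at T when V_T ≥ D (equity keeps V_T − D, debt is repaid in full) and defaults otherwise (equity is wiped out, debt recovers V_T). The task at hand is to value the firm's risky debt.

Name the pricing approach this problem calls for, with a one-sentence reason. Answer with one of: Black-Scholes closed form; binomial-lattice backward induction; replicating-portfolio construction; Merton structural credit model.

framework: Merton structural credit model

Key observation: the data describe a firm's assets (V₀ = 70.3904, GBM) and a single zero-coupon debt of face 26.4048, so credit quantities follow from equity-as-call in the structural model.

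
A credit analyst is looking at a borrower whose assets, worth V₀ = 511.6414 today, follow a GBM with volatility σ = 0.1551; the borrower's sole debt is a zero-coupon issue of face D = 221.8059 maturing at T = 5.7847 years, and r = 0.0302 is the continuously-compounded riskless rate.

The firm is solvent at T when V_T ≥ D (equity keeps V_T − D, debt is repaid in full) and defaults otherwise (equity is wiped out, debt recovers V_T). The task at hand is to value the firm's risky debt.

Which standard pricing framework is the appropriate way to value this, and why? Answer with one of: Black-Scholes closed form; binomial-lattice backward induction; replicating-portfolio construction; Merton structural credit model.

framework: Merton structural credit model

Key observation: the question is about default risk generated by asset-value dynamics against a debt face of 221.8059 — the structural framework prices exactly that.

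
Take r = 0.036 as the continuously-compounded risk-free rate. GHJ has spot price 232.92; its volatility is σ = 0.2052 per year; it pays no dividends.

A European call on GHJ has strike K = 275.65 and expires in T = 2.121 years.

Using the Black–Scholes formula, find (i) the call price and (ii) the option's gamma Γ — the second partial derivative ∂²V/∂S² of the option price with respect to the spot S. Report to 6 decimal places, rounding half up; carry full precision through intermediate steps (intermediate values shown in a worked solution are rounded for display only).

σ√T = 0.2052·√2.121 = 0.298846
d₁ = (ln(S/K) + (r+σ²/2)T) / (σ√T) = (ln(232.92/275.65) + (0.036+0.2052²/2)·2.121) / 0.298846 = (-0.168437 + 0.121011) / 0.298846 = -0.158698
d₂ = d₁ − σ√T = -0.158698 − 0.298846 = -0.457544
e^{−rT} = 0.926486
N(d₁) = 0.436953,  N(d₂) = 0.323640
Call price V = S·N(d₁) − K·e^{−rT}·N(d₂) = 101.775159 − 82.653077 = 19.122082
φ(d₁) = (1/√(2π))·e^{−d₁²/2} = 0.393950
Γ = φ(d₁) / (S·σ·√T) = 0.005660

price = 19.122082
Γ = 0.005660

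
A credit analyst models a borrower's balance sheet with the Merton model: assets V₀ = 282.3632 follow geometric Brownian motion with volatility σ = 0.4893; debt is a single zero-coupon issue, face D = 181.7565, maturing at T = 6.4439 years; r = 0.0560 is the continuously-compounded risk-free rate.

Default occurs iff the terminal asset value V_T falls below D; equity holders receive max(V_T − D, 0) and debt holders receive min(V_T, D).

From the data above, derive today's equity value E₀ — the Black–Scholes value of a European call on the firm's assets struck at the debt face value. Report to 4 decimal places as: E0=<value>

Apply the equity-as-call identities (strike 181.7565, horizon 6.4439 years):
d₁ = [ln(V₀/D) + (r + σ²/2)T] / (σ√T)
   = [ln(282.3632/181.7565) + (0.0560 + 0.5·0.4893²)·6.4439] / (0.4893·√6.4439)
   = [0.440526 + 1.132240] / 1.242080 = 1.266236
d₂ = d₁ − σ√T = 1.266236 − 1.242080 = 0.024156
N(d₁) = 0.897286,  N(d₂) = 0.509636,  e^(−rT) = 0.697078
E₀ = V₀·N(d₁) − D·e^(−rT)·N(d₂)
   = 282.3632·0.897286 − 181.7565·0.697078·0.509636 = 188.790411

E0=188.7904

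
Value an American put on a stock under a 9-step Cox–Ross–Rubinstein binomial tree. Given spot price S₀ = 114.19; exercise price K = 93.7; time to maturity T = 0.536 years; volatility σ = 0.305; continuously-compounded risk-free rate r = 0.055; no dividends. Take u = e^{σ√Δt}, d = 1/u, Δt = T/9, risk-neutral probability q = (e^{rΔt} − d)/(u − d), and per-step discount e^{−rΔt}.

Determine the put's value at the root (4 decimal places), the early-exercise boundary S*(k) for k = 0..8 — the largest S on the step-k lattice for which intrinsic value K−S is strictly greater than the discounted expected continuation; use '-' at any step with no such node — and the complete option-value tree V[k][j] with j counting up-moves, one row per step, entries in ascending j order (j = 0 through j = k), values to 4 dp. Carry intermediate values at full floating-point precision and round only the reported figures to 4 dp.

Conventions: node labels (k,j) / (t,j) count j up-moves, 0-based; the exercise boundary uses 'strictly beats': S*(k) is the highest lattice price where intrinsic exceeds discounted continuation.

Δt=0.05956  u=1.07727  d=0.92827  q=0.50342  discount=0.99673
step 9 (expiry): payoffs max(K−S,0) = 35.2616 25.8813 14.9953 2.3620 0.0000 0.0000 0.0000 0.0000 0.0000 0.0000
step 8: (k=8,j=0): S=62.9541, K−S=30.7459, hold=30.4395 ⇒ V=30.7459 exercise | (k=8,j=1): S=73.0592, K−S=20.6408, hold=20.3344 ⇒ V=20.6408 exercise | (k=8,j=2): S=84.7864, K−S=8.9136, hold=8.6072 ⇒ V=8.9136 exercise | (k=8,j=3): S=98.3959, K−S=0.0000, hold=1.1691 ⇒ V=1.1691 continue | (k=8,j=4): S=114.1900, K−S=0.0000, hold=0.0000 ⇒ V=0.0000 continue | (k=8,j=5): S=132.5193, K−S=0.0000, hold=0.0000 ⇒ V=0.0000 continue | (k=8,j=6): S=153.7907, K−S=0.0000, hold=0.0000 ⇒ V=0.0000 continue | (k=8,j=7): S=178.4765, K−S=0.0000, hold=0.0000 ⇒ V=0.0000 continue | (k=8,j=8): S=207.1248, K−S=0.0000, hold=0.0000 ⇒ V=0.0000 continue  boundary S*=84.7864
step 7: (k=7,j=0): S=67.8187, K−S=25.8813, hold=25.5749 ⇒ V=25.8813 exercise | (k=7,j=1): S=78.7047, K−S=14.9953, hold=14.6889 ⇒ V=14.9953 exercise | (k=7,j=2): S=91.3380, K−S=2.3620, hold=4.9985 ⇒ V=4.9985 continue | (k=7,j=3): S=105.9992, K−S=0.0000, hold=0.5786 ⇒ V=0.5786 continue | (k=7,j=4): S=123.0137, K−S=0.0000, hold=0.0000 ⇒ V=0.0000 continue | (k=7,j=5): S=142.7594, K−S=0.0000, hold=0.0000 ⇒ V=0.0000 continue | (k=7,j=6): S=165.6745, K−S=0.0000, hold=0.0000 ⇒ V=0.0000 continue | (k=7,j=7): S=192.2678, K−S=0.0000, hold=0.0000 ⇒ V=0.0000 continue  boundary S*=78.7047
step 6: (k=6,j=0): S=73.0592, K−S=20.6408, hold=20.3344 ⇒ V=20.6408 exercise | (k=6,j=1): S=84.7864, K−S=8.9136, hold=9.9301 ⇒ V=9.9301 continue | (k=6,j=2): S=98.3959, K−S=0.0000, hold=2.7644 ⇒ V=2.7644 continue | (k=6,j=3): S=114.1900, K−S=0.0000, hold=0.2864 ⇒ V=0.2864 continue | (k=6,j=4): S=132.5193, K−S=0.0000, hold=0.0000 ⇒ V=0.0000 continue | (k=6,j=5): S=153.7907, K−S=0.0000, hold=0.0000 ⇒ V=0.0000 continue | (k=6,j=6): S=178.4765, K−S=0.0000, hold=0.0000 ⇒ V=0.0000 continue  boundary S*=73.0592
step 5: (k=5,j=0): S=78.7047, K−S=14.9953, hold=15.1990 ⇒ V=15.1990 continue | (k=5,j=1): S=91.3380, K−S=2.3620, hold=6.3021 ⇒ V=6.3021 continue | (k=5,j=2): S=105.9992, K−S=0.0000, hold=1.5120 ⇒ V=1.5120 continue | (k=5,j=3): S=123.0137, K−S=0.0000, hold=0.1418 ⇒ V=0.1418 continue | (k=5,j=4): S=142.7594, K−S=0.0000, hold=0.0000 ⇒ V=0.0000 continue | (k=5,j=5): S=165.6745, K−S=0.0000, hold=0.0000 ⇒ V=0.0000 continue  boundary S*=-
step 4: (k=4,j=0): S=84.7864, K−S=8.9136, hold=10.6850 ⇒ V=10.6850 continue | (k=4,j=1): S=98.3959, K−S=0.0000, hold=3.8779 ⇒ V=3.8779 continue | (k=4,j=2): S=114.1900, K−S=0.0000, hold=0.8195 ⇒ V=0.8195 continue | (k=4,j=3): S=132.5193, K−S=0.0000, hold=0.0702 ⇒ V=0.0702 continue | (k=4,j=4): S=153.7907, K−S=0.0000, hold=0.0000 ⇒ V=0.0000 continue  boundary S*=-
step 3: (k=3,j=0): S=91.3380, K−S=2.3620, hold=7.2345 ⇒ V=7.2345 continue | (k=3,j=1): S=105.9992, K−S=0.0000, hold=2.3306 ⇒ V=2.3306 continue | (k=3,j=2): S=123.0137, K−S=0.0000, hold=0.4408 ⇒ V=0.4408 continue | (k=3,j=3): S=142.7594, K−S=0.0000, hold=0.0347 ⇒ V=0.0347 continue  boundary S*=-
step 2: (k=2,j=0): S=98.3959, K−S=0.0000, hold=4.7502 ⇒ V=4.7502 continue | (k=2,j=1): S=114.1900, K−S=0.0000, hold=1.3747 ⇒ V=1.3747 continue | (k=2,j=2): S=132.5193, K−S=0.0000, hold=0.2356 ⇒ V=0.2356 continue  boundary S*=-
step 1: (k=1,j=0): S=105.9992, K−S=0.0000, hold=3.0409 ⇒ V=3.0409 continue | (k=1,j=1): S=123.0137, K−S=0.0000, hold=0.7987 ⇒ V=0.7987 continue  boundary S*=-
step 0: (k=0,j=0): S=114.1900, K−S=0.0000, hold=1.9059 ⇒ V=1.9059 continue  boundary S*=-

price = 1.9059
boundary = - - - - - - 73.0592 78.7047 84.7864
tree:
1.9059
3.0409 0.7987
4.7502 1.3747 0.2356
7.2345 2.3306 0.4408 0.0347
10.6850 3.8779 0.8195 0.0702 0.0000
15.1990 6.3021 1.5120 0.1418 0.0000 0.0000
20.6408 9.9301 2.7644 0.2864 0.0000 0.0000 0.0000
25.8813 14.9953 4.9985 0.5786 0.0000 0.0000 0.0000 0.0000
30.7459 20.6408 8.9136 1.1691 0.0000 0.0000 0.0000 0.0000 0.0000
35.2616 25.8813 14.9953 2.3620 0.0000 0.0000 0.0000 0.0000 0.0000 0.0000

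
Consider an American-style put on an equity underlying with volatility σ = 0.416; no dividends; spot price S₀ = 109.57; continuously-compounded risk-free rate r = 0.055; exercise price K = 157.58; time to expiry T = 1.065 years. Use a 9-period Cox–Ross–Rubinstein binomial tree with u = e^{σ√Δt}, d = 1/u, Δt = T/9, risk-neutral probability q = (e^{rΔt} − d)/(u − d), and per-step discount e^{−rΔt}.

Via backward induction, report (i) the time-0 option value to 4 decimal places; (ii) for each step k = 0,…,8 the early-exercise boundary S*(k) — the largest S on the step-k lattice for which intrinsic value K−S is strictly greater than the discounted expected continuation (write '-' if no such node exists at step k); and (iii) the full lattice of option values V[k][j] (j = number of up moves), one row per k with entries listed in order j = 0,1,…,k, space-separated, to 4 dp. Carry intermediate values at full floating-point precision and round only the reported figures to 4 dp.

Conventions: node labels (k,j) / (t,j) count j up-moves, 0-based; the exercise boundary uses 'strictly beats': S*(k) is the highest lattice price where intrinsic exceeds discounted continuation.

Δt=0.11833, u=1.15385, d=0.86667, q=0.48702, disc=e^(-rΔt)=0.99351
k=9 terminal: V=max(K-S,0) → 127.3558 117.3406 104.0067 86.2543 62.6195 31.1529 0.0000 0.0000 0.0000 0.0000
k=8: j=0 S=34.8741 intr=122.7059 cont=121.6836 V=122.7059[EX]; j=1 S=46.4302 intr=111.1498 cont=110.1276 V=111.1498[EX]; j=2 S=61.8155 intr=95.7645 cont=94.7423 V=95.7645[EX]; j=3 S=82.2990 intr=75.2810 cont=74.2588 V=75.2810[EX]; j=4 S=109.5700 intr=48.0100 cont=46.9877 V=48.0100[EX]; j=5 S=145.8777 intr=11.7023 cont=15.8771 V=15.8771[hold]; j=6 S=194.2164 intr=0.0000 cont=0.0000 V=0.0000[hold]; j=7 S=258.5730 intr=0.0000 cont=0.0000 V=0.0000[hold]; j=8 S=344.2550 intr=0.0000 cont=0.0000 V=0.0000[hold]  S*(8)=109.5700
k=7: j=0 S=40.2394 intr=117.3406 cont=116.3183 V=117.3406[EX]; j=1 S=53.5733 intr=104.0067 cont=102.9844 V=104.0067[EX]; j=2 S=71.3257 intr=86.2543 cont=85.2321 V=86.2543[EX]; j=3 S=94.9605 intr=62.6195 cont=61.5972 V=62.6195[EX]; j=4 S=126.4271 intr=31.1529 cont=32.1506 V=32.1506[hold]; j=5 S=168.3206 intr=0.0000 cont=8.0918 V=8.0918[hold]; j=6 S=224.0962 intr=0.0000 cont=0.0000 V=0.0000[hold]; j=7 S=298.3539 intr=0.0000 cont=0.0000 V=0.0000[hold]  S*(7)=94.9605
k=6: j=0 S=46.4302 intr=111.1498 cont=110.1276 V=111.1498[EX]; j=1 S=61.8155 intr=95.7645 cont=94.7423 V=95.7645[EX]; j=2 S=82.2990 intr=75.2810 cont=74.2588 V=75.2810[EX]; j=3 S=109.5700 intr=48.0100 cont=47.4705 V=48.0100[EX]; j=4 S=145.8777 intr=11.7023 cont=20.3009 V=20.3009[hold]; j=5 S=194.2164 intr=0.0000 cont=4.1240 V=4.1240[hold]; j=6 S=258.5730 intr=0.0000 cont=0.0000 V=0.0000[hold]  S*(6)=109.5700
k=5: j=0 S=53.5733 intr=104.0067 cont=102.9844 V=104.0067[EX]; j=1 S=71.3257 intr=86.2543 cont=85.2321 V=86.2543[EX]; j=2 S=94.9605 intr=62.6195 cont=61.5972 V=62.6195[EX]; j=3 S=126.4271 intr=31.1529 cont=34.2911 V=34.2911[hold]; j=4 S=168.3206 intr=0.0000 cont=12.3418 V=12.3418[hold]; j=5 S=224.0962 intr=0.0000 cont=2.1018 V=2.1018[hold]  S*(5)=94.9605
k=4: j=0 S=61.8155 intr=95.7645 cont=94.7423 V=95.7645[EX]; j=1 S=82.2990 intr=75.2810 cont=74.2588 V=75.2810[EX]; j=2 S=109.5700 intr=48.0100 cont=48.5062 V=48.5062[hold]; j=3 S=145.8777 intr=11.7023 cont=23.4482 V=23.4482[hold]; j=4 S=194.2164 intr=0.0000 cont=7.3070 V=7.3070[hold]  S*(4)=82.2990
k=3: j=0 S=71.3257 intr=86.2543 cont=85.2321 V=86.2543[EX]; j=1 S=94.9605 intr=62.6195 cont=61.8373 V=62.6195[EX]; j=2 S=126.4271 intr=31.1529 cont=36.0669 V=36.0669[hold]; j=3 S=168.3206 intr=0.0000 cont=15.4860 V=15.4860[hold]  S*(3)=94.9605
k=2: j=0 S=82.2990 intr=75.2810 cont=74.2588 V=75.2810[EX]; j=1 S=109.5700 intr=48.0100 cont=49.3655 V=49.3655[hold]; j=2 S=145.8777 intr=11.7023 cont=25.8746 V=25.8746[hold]  S*(2)=82.2990
k=1: j=0 S=94.9605 intr=62.6195 cont=62.2531 V=62.6195[EX]; j=1 S=126.4271 intr=31.1529 cont=37.6789 V=37.6789[hold]  S*(1)=94.9605
k=0: j=0 S=109.5700 intr=48.0100 cont=50.1454 V=50.1454[hold]  S*(0)=-

price = 50.1454
boundary = - 94.9605 82.2990 94.9605 82.2990 94.9605 109.5700 94.9605 109.5700
tree:
50.1454
62.6195 37.6789
75.2810 49.3655 25.8746
86.2543 62.6195 36.0669 15.4860
95.7645 75.2810 48.5062 23.4482 7.3070
104.0067 86.2543 62.6195 34.2911 12.3418 2.1018
111.1498 95.7645 75.2810 48.0100 20.3009 4.1240 0.0000
117.3406 104.0067 86.2543 62.6195 32.1506 8.0918 0.0000 0.0000
122.7059 111.1498 95.7645 75.2810 48.0100 15.8771 0.0000 0.0000 0.0000
127.3558 117.3406 104.0067 86.2543 62.6195 31.1529 0.0000 0.0000 0.0000 0.0000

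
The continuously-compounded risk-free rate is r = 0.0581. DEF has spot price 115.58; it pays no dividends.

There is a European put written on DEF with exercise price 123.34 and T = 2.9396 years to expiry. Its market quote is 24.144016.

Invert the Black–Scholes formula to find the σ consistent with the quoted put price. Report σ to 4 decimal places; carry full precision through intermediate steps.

At σ = 0.4022 the Black–Scholes value reproduces the quote:
σ√T = 0.4022·√2.9396 = 0.689582
d₁ = (ln(S/K) + (r+σ²/2)T) / (σ√T) = (ln(115.58/123.34) + (0.0581+0.4022²/2)·2.9396) / 0.689582 = (-0.064982 + 0.408553) / 0.689582 = 0.498230
d₂ = d₁ − σ√T = 0.498230 − 0.689582 = -0.191352
e^{−rT} = 0.842998
N(−d₁) = 0.309161,  N(−d₂) = 0.575875
V = K·e^{−rT}·N(−d₂) − S·N(−d₁) = 59.876827 − 35.732811 = 24.144016 (matching the quote); vega is positive throughout, so no other σ reproduces this price

sigma = 0.4022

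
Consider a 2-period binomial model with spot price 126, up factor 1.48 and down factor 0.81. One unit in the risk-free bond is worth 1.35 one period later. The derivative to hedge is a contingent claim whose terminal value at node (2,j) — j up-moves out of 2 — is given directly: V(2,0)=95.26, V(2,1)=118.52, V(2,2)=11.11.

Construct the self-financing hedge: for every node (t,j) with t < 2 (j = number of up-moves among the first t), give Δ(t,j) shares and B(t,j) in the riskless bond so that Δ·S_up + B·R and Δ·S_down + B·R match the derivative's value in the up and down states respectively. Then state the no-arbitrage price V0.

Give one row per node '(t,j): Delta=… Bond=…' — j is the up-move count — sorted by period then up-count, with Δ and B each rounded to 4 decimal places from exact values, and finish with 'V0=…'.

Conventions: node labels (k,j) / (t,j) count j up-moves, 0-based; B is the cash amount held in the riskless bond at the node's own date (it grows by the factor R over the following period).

(0,0): Delta=-0.7200 Bond=116.9871
(1,0): Delta=0.3402 Bond=49.7331
(1,1): Delta=-0.8597 Bond=183.9807
V0=26.2673

The replicating-portfolio and risk-neutral prices coincide; use p* = (1.35−0.81)/(1.48−0.81) = 0.8060 for the latter.
Terminal payoffs: V(2,0)=95.2600, V(2,1)=118.5200, V(2,2)=11.1100
(1,0): S=102.0600. Δ = (V_up−V_dn)/(S_up−S_dn) = (118.5200−95.2600)/(151.0488−82.6686) = 0.3402. V = [p*·118.5200 + (1−p*)·95.2600]/1.35 = 84.4495. B = V − Δ·S = 49.7331.
(1,1): S=186.4800. Δ = (V_up−V_dn)/(S_up−S_dn) = (11.1100−118.5200)/(275.9904−151.0488) = -0.8597. V = [p*·11.1100 + (1−p*)·118.5200]/1.35 = 23.6672. B = V − Δ·S = 183.9807.
(0,0): S=126.0000. Δ = (V_up−V_dn)/(S_up−S_dn) = (23.6672−84.4495)/(186.4800−102.0600) = -0.7200. V = [p*·23.6672 + (1−p*)·84.4495]/1.35 = 26.2673. B = V − Δ·S = 116.9871.
Check: Δ(0,0)·S0 + B(0,0) = 26.2673 = V0.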